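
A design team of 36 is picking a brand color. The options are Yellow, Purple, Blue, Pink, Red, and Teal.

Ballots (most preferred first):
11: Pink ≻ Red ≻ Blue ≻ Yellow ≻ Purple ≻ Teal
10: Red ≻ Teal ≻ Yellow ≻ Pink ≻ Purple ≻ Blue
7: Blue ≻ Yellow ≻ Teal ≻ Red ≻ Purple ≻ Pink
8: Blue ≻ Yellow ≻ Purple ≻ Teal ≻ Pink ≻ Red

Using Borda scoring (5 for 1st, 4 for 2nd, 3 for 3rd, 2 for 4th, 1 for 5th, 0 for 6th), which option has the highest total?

Yellow: 11×2 + 10×3 + 7×4 + 8×4 = 112
Purple: 11×1 + 10×1 + 7×1 + 8×3 = 52
Blue: 11×3 + 10×0 + 7×5 + 8×5 = 108
Pink: 11×5 + 10×2 + 7×0 + 8×1 = 83
Red: 11×4 + 10×5 + 7×2 + 8×0 = 108
Teal: 11×0 + 10×4 + 7×3 + 8×2 = 77

Yellow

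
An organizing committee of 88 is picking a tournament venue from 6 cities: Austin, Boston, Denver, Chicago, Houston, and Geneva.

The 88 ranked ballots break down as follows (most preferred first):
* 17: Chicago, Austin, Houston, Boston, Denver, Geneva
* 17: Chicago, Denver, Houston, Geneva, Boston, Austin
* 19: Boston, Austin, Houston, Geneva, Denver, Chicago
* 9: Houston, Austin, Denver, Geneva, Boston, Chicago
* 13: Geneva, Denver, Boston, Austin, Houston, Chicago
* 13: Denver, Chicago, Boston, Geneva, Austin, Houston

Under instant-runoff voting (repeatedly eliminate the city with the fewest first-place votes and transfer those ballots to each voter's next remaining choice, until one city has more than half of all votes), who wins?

Round 1: Austin 0, Boston 19, Denver 13, Chicago 34, Houston 9, Geneva 13. Austin eliminated.
Round 2: Boston 19, Denver 13, Chicago 34, Houston 9, Geneva 13. Houston eliminated.
Round 3: Boston 19, Denver 22, Chicago 34, Geneva 13. Geneva eliminated.
Round 4: Boston 19, Denver 35, Chicago 34. Boston eliminated.
Round 5: Denver 54, Chicago 34. Denver has a majority (≥45).

Denver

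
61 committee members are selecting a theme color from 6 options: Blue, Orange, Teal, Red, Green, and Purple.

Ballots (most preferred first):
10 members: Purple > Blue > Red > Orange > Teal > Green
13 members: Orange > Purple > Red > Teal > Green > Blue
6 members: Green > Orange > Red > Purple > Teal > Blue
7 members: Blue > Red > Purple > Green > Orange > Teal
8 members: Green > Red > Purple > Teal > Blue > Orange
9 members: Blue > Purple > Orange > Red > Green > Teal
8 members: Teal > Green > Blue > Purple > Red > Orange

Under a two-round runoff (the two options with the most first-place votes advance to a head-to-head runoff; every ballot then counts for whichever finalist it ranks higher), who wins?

Green

Round 1 first-place votes: Blue 16, Orange 13, Teal 8, Red 0, Green 14, Purple 10. Blue and Green advance.
Runoff: Blue is ranked above Green on 26 ballots, Green above Blue on 35.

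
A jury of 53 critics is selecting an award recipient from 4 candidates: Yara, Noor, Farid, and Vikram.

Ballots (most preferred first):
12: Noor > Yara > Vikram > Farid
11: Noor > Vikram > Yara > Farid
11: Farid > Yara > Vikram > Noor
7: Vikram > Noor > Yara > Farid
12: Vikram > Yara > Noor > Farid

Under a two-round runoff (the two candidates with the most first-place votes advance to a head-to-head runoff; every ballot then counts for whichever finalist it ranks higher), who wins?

Round 1 first-place votes: Yara 0, Noor 23, Farid 11, Vikram 19. Noor and Vikram advance.
Runoff: Noor is ranked above Vikram on 23 ballots, Vikram above Noor on 30.

Vikram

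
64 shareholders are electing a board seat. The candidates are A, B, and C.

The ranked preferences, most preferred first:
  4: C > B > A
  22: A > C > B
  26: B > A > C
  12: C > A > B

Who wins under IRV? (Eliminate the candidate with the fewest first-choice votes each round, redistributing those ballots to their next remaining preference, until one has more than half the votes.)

A

Round 1: A 22, B 26, C 16. C eliminated.
Round 2: A 34, B 30. A has a majority (≥33).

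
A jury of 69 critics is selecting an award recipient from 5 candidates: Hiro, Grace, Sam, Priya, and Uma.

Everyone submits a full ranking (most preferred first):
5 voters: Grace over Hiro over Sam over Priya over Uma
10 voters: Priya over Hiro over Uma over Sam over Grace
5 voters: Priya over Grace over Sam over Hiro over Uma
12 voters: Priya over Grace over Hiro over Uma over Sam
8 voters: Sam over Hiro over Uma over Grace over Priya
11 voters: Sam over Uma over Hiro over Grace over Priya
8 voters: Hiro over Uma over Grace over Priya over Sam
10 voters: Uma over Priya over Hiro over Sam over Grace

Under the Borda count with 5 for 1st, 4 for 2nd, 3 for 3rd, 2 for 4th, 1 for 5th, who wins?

Hiro

Hiro: 5×4 + 10×4 + 5×2 + 12×3 + 8×4 + 11×3 + 8×5 + 10×3 = 241
Grace: 5×5 + 10×1 + 5×4 + 12×4 + 8×2 + 11×2 + 8×3 + 10×1 = 175
Sam: 5×3 + 10×2 + 5×3 + 12×1 + 8×5 + 11×5 + 8×1 + 10×2 = 185
Priya: 5×2 + 10×5 + 5×5 + 12×5 + 8×1 + 11×1 + 8×2 + 10×4 = 220
Uma: 5×1 + 10×3 + 5×1 + 12×2 + 8×3 + 11×4 + 8×4 + 10×5 = 214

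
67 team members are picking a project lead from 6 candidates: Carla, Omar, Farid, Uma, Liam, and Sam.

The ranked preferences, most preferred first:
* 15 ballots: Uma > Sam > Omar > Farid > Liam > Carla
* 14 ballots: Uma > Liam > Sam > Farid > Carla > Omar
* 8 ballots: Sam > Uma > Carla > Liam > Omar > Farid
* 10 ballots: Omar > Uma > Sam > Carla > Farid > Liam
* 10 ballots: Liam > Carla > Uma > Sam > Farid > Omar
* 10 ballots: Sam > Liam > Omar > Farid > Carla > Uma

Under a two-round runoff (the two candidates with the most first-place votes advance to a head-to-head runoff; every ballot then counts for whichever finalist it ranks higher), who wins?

Uma

Round 1 first-place votes: Carla 0, Omar 10, Farid 0, Uma 29, Liam 10, Sam 18. Uma and Sam advance.
Runoff: Uma is ranked above Sam on 49 ballots, Sam above Uma on 18.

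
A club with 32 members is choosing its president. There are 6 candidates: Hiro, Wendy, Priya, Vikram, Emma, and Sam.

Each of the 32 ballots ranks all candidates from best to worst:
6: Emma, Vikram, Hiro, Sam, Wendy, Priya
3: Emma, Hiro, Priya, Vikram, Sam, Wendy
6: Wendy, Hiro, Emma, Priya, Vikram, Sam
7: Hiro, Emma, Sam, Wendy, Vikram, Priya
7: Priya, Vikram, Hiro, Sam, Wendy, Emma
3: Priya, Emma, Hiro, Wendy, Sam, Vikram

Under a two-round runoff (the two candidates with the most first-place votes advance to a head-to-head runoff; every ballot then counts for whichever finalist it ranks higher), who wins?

Emma

Round 1 first-place votes: Hiro 7, Wendy 6, Priya 10, Vikram 0, Emma 9, Sam 0. Priya and Emma advance.
Runoff: Priya is ranked above Emma on 10 ballots, Emma above Priya on 22.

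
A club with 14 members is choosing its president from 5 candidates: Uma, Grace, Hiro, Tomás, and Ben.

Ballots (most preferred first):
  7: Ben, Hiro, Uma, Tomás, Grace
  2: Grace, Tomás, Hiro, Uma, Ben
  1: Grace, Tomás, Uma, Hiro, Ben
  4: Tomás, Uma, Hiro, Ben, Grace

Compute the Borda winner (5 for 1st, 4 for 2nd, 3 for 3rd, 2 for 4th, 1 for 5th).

Uma: 7×3 + 2×2 + 1×3 + 4×4 = 44
Grace: 7×1 + 2×5 + 1×5 + 4×1 = 26
Hiro: 7×4 + 2×3 + 1×2 + 4×3 = 48
Tomás: 7×2 + 2×4 + 1×4 + 4×5 = 46
Ben: 7×5 + 2×1 + 1×1 + 4×2 = 46

Hiro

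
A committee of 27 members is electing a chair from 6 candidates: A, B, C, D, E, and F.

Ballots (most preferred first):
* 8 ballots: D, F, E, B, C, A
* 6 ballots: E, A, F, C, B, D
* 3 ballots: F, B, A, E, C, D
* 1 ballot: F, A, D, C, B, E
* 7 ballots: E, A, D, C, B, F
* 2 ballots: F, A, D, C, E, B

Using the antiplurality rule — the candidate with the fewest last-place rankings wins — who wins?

Last-place votes: A 8, B 2, C 0, D 9, E 1, F 7.

C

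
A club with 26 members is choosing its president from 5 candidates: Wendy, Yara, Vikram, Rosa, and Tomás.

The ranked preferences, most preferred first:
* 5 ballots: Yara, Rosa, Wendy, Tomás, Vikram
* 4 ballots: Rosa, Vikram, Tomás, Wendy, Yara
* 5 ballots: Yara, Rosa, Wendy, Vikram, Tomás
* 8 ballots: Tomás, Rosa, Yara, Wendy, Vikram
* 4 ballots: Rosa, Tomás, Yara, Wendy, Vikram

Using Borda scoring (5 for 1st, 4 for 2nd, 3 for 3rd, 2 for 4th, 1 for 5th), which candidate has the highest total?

Rosa

Wendy: 5×3 + 4×2 + 5×3 + 8×2 + 4×2 = 62
Yara: 5×5 + 4×1 + 5×5 + 8×3 + 4×3 = 90
Vikram: 5×1 + 4×4 + 5×2 + 8×1 + 4×1 = 43
Rosa: 5×4 + 4×5 + 5×4 + 8×4 + 4×5 = 112
Tomás: 5×2 + 4×3 + 5×1 + 8×5 + 4×4 = 83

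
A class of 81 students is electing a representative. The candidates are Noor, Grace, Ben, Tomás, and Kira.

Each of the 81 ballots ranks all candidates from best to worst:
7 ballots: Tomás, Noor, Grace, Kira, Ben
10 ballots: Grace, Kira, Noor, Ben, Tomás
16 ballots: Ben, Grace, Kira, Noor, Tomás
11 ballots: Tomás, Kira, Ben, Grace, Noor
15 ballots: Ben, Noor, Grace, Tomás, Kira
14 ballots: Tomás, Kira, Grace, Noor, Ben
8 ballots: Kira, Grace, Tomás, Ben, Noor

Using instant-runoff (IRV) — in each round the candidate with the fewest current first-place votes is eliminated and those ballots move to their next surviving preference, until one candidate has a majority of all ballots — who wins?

Ben

Round 1: Noor 0, Grace 10, Ben 31, Tomás 32, Kira 8. Noor eliminated.
Round 2: Grace 10, Ben 31, Tomás 32, Kira 8. Kira eliminated.
Round 3: Grace 18, Ben 31, Tomás 32. Grace eliminated.
Round 4: Ben 41, Tomás 40. Ben has a majority (≥41).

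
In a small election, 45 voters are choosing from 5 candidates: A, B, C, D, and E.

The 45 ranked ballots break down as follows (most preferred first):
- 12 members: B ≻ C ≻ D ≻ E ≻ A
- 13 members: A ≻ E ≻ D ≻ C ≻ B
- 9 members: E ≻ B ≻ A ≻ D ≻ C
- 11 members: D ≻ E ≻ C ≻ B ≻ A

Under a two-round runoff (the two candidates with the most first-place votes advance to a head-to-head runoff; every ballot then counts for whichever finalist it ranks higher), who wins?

Round 1 first-place votes: A 13, B 12, C 0, D 11, E 9. A and B advance.
Runoff: A is ranked above B on 13 ballots, B above A on 32.

B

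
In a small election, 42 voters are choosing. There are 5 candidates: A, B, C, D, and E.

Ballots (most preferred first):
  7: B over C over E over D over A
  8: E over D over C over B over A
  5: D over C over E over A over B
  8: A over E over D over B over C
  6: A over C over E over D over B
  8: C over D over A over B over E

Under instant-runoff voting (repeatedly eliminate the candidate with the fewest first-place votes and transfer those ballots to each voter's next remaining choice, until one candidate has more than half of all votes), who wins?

C

Round 1: A 14, B 7, C 8, D 5, E 8. D eliminated.
Round 2: A 14, B 7, C 13, E 8. B eliminated.
Round 3: A 14, C 20, E 8. E eliminated.
Round 4: A 14, C 28. C has a majority (≥22).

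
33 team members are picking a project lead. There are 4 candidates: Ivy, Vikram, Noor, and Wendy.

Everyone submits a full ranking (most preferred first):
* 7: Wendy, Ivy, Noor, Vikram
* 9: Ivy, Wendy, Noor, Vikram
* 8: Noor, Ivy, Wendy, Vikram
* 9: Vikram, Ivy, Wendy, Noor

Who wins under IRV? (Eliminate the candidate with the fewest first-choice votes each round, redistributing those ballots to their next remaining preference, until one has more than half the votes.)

Round 1: Ivy 9, Vikram 9, Noor 8, Wendy 7. Wendy eliminated.
Round 2: Ivy 16, Vikram 9, Noor 8. Noor eliminated.
Round 3: Ivy 24, Vikram 9. Ivy has a majority (≥17).

Ivy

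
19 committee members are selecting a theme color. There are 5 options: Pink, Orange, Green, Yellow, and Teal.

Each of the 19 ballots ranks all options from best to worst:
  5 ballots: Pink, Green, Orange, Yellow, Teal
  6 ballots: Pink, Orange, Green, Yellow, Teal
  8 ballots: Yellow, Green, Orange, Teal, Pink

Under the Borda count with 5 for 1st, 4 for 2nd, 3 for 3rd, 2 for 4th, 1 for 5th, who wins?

Pink: 5×5 + 6×5 + 8×1 = 63
Orange: 5×3 + 6×4 + 8×3 = 63
Green: 5×4 + 6×3 + 8×4 = 70
Yellow: 5×2 + 6×2 + 8×5 = 62
Teal: 5×1 + 6×1 + 8×2 = 27

Green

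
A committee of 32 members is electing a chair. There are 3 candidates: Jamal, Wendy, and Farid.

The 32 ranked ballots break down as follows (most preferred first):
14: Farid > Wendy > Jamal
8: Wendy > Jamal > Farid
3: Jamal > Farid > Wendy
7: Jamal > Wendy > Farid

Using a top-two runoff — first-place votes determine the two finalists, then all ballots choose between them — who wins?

Jamal

Round 1 first-place votes: Jamal 10, Wendy 8, Farid 14. Farid and Jamal advance.
Runoff: Farid is ranked above Jamal on 14 ballots, Jamal above Farid on 18.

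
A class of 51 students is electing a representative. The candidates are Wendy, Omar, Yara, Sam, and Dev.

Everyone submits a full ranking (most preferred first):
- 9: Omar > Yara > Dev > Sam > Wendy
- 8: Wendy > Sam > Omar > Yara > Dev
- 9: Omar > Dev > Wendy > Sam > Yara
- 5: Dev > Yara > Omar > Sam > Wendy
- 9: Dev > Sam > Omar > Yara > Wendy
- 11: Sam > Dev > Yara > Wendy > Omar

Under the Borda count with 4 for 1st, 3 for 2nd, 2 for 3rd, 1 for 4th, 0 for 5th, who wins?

Dev

Wendy: 9×0 + 8×4 + 9×2 + 5×0 + 9×0 + 11×1 = 61
Omar: 9×4 + 8×2 + 9×4 + 5×2 + 9×2 + 11×0 = 116
Yara: 9×3 + 8×1 + 9×0 + 5×3 + 9×1 + 11×2 = 81
Sam: 9×1 + 8×3 + 9×1 + 5×1 + 9×3 + 11×4 = 118
Dev: 9×2 + 8×0 + 9×3 + 5×4 + 9×4 + 11×3 = 134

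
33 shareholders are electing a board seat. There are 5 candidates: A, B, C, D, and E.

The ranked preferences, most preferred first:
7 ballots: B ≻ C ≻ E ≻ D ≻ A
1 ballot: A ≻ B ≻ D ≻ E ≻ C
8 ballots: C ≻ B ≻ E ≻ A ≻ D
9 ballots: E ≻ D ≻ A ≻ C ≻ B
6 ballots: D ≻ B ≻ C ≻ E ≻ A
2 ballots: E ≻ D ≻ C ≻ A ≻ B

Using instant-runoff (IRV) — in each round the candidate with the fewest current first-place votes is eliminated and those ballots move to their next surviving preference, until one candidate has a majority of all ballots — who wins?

Round 1: A 1, B 7, C 8, D 6, E 11. A eliminated.
Round 2: B 8, C 8, D 6, E 11. D eliminated.
Round 3: B 14, C 8, E 11. C eliminated.
Round 4: B 22, E 11. B has a majority (≥17).

B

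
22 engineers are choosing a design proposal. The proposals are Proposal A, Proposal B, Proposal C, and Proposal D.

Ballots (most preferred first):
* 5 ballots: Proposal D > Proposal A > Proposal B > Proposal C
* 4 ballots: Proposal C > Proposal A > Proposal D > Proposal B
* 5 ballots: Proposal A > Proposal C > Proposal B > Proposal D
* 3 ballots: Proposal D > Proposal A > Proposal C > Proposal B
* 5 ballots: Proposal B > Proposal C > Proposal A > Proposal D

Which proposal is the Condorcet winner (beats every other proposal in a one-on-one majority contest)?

Proposal A vs Proposal B: 17–5
Proposal A vs Proposal C: 13–9
Proposal A vs Proposal D: 14–8
Proposal A beats every other proposal.

Proposal A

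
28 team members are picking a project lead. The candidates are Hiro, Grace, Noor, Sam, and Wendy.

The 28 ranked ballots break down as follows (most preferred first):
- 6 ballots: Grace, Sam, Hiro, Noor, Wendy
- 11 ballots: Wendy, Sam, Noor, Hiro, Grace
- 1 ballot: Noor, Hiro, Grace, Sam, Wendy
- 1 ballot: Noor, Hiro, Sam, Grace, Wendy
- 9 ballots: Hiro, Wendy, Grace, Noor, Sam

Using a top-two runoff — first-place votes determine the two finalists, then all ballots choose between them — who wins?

Hiro

Round 1 first-place votes: Hiro 9, Grace 6, Noor 2, Sam 0, Wendy 11. Wendy and Hiro advance.
Runoff: Wendy is ranked above Hiro on 11 ballots, Hiro above Wendy on 17.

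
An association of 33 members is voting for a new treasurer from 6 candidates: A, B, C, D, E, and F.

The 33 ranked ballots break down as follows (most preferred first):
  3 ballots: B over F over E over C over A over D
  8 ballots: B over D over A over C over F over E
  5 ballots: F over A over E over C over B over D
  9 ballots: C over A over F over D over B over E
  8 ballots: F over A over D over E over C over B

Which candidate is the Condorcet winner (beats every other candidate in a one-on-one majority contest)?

A

A vs B: 22–11
A vs C: 21–12
A vs D: 25–8
A vs E: 30–3
A vs F: 17–16
A beats every other candidate.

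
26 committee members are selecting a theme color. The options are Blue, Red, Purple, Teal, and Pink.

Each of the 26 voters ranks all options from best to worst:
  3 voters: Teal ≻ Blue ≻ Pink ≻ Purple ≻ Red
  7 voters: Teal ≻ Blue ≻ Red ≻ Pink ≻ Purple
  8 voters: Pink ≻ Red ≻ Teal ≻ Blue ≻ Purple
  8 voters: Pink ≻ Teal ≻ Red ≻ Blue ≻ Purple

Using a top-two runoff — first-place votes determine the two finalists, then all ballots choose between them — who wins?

Pink

Round 1 first-place votes: Blue 0, Red 0, Purple 0, Teal 10, Pink 16. Pink and Teal advance.
Runoff: Pink is ranked above Teal on 16 ballots, Teal above Pink on 10.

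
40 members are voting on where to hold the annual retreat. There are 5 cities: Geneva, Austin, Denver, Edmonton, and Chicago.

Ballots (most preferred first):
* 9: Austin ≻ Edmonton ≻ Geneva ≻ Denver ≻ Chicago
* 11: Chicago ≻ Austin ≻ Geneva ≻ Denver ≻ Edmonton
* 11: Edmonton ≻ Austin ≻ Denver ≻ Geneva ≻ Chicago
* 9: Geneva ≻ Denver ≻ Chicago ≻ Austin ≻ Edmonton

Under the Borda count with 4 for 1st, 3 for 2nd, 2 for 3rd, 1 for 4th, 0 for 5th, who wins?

Austin

Geneva: 9×2 + 11×2 + 11×1 + 9×4 = 87
Austin: 9×4 + 11×3 + 11×3 + 9×1 = 111
Denver: 9×1 + 11×1 + 11×2 + 9×3 = 69
Edmonton: 9×3 + 11×0 + 11×4 + 9×0 = 71
Chicago: 9×0 + 11×4 + 11×0 + 9×2 = 62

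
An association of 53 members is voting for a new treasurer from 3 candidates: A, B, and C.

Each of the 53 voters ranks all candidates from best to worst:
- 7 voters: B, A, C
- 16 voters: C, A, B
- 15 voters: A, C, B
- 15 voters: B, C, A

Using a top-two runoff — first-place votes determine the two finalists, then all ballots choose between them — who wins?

C

Round 1 first-place votes: A 15, B 22, C 16. B and C advance.
Runoff: B is ranked above C on 22 ballots, C above B on 31.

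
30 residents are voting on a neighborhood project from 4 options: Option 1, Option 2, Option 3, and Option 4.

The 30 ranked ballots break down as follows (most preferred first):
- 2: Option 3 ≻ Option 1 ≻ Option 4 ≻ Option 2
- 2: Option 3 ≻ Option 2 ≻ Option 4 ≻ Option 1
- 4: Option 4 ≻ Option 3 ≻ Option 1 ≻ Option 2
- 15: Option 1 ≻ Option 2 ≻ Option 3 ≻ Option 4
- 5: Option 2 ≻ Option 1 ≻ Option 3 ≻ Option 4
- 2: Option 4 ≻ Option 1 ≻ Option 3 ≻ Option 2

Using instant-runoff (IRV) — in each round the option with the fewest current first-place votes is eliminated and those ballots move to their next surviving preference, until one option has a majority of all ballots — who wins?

Round 1: Option 1 15, Option 2 5, Option 3 4, Option 4 6. Option 3 eliminated.
Round 2: Option 1 17, Option 2 7, Option 4 6. Option 1 has a majority (≥16).

Option 1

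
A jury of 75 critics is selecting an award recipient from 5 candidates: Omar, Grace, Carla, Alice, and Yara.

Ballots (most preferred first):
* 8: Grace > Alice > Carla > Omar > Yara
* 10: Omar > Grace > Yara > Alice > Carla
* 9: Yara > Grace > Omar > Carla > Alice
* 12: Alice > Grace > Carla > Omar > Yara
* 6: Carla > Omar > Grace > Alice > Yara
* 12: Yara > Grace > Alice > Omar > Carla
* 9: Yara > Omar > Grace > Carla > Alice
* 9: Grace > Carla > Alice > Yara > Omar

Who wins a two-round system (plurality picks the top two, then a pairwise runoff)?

Grace

Round 1 first-place votes: Omar 10, Grace 17, Carla 6, Alice 12, Yara 30. Yara and Grace advance.
Runoff: Yara is ranked above Grace on 30 ballots, Grace above Yara on 45.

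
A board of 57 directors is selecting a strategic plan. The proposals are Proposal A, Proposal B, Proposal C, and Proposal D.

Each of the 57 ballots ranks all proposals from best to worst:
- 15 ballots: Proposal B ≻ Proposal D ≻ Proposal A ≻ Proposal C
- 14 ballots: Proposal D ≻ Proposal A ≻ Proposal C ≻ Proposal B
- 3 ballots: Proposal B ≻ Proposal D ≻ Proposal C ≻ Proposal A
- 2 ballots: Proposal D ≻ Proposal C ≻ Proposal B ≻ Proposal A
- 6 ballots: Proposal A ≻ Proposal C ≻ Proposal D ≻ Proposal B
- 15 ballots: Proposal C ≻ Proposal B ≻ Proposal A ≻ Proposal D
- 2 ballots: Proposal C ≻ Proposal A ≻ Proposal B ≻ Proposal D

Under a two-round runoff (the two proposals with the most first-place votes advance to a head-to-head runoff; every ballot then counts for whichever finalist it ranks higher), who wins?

Proposal C

Round 1 first-place votes: Proposal A 6, Proposal B 18, Proposal C 17, Proposal D 16. Proposal B and Proposal C advance.
Runoff: Proposal B is ranked above Proposal C on 18 ballots, Proposal C above Proposal B on 39.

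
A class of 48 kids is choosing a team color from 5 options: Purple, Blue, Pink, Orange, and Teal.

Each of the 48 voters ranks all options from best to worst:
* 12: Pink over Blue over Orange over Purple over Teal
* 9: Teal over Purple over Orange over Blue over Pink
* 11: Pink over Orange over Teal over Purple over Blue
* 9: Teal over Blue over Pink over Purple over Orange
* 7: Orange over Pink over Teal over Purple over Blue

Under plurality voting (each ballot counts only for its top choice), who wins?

Pink

First-place votes: Purple 0, Blue 0, Pink 23, Orange 7, Teal 18.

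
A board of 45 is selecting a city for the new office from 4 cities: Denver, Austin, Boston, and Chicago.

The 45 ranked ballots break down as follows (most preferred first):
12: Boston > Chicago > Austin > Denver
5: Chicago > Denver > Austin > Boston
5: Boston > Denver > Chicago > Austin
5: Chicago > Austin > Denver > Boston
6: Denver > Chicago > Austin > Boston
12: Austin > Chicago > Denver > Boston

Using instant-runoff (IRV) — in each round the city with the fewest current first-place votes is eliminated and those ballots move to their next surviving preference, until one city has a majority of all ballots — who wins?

Chicago

Round 1: Denver 6, Austin 12, Boston 17, Chicago 10. Denver eliminated.
Round 2: Austin 12, Boston 17, Chicago 16. Austin eliminated.
Round 3: Boston 17, Chicago 28. Chicago has a majority (≥23).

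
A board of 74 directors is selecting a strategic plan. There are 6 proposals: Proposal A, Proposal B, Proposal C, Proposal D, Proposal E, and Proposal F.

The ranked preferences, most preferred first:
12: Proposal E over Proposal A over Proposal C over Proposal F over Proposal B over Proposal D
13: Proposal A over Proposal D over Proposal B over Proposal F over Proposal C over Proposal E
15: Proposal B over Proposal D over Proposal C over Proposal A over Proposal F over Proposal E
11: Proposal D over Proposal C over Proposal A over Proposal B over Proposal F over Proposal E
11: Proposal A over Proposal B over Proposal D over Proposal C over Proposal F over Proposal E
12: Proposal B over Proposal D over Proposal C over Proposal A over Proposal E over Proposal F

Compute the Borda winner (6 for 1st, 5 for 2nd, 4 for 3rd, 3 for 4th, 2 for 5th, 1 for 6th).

Proposal A

Proposal A: 12×5 + 13×6 + 15×3 + 11×4 + 11×6 + 12×3 = 329
Proposal B: 12×2 + 13×4 + 15×6 + 11×3 + 11×5 + 12×6 = 326
Proposal C: 12×4 + 13×2 + 15×4 + 11×5 + 11×3 + 12×4 = 270
Proposal D: 12×1 + 13×5 + 15×5 + 11×6 + 11×4 + 12×5 = 322
Proposal E: 12×6 + 13×1 + 15×1 + 11×1 + 11×1 + 12×2 = 146
Proposal F: 12×3 + 13×3 + 15×2 + 11×2 + 11×2 + 12×1 = 161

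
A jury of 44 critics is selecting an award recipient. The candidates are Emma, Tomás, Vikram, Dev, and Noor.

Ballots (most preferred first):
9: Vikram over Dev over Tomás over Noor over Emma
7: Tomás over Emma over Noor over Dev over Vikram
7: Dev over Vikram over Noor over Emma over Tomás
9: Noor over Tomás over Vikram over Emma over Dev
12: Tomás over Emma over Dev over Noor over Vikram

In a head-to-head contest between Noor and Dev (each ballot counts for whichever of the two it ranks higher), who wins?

Noor is ranked above Dev on 16 ballots; Dev above Noor on 28.

Dev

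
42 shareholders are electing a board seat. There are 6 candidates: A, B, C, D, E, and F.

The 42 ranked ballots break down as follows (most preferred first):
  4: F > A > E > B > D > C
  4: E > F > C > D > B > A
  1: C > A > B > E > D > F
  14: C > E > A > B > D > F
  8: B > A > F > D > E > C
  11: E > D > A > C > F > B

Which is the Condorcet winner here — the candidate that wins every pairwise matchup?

E vs A: 29–13
E vs B: 33–9
E vs C: 27–15
E vs D: 34–8
E vs F: 30–12
E beats every other candidate.

E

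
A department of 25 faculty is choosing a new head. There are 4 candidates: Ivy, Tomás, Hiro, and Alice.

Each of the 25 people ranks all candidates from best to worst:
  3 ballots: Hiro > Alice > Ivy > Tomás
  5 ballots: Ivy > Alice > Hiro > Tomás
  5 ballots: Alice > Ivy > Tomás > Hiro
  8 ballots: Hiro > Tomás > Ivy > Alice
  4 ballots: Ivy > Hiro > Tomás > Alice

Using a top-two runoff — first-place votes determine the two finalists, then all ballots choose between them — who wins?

Round 1 first-place votes: Ivy 9, Tomás 0, Hiro 11, Alice 5. Hiro and Ivy advance.
Runoff: Hiro is ranked above Ivy on 11 ballots, Ivy above Hiro on 14.

Ivy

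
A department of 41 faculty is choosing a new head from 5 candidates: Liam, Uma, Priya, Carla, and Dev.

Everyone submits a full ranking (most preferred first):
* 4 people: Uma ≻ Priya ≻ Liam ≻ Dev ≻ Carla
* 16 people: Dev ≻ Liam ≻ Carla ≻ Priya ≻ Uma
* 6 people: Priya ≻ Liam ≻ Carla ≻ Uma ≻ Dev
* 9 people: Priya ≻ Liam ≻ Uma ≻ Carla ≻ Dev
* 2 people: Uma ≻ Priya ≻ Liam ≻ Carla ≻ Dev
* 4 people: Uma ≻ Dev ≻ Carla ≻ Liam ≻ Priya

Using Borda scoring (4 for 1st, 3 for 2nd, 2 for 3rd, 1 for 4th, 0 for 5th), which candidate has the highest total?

Liam

Liam: 4×2 + 16×3 + 6×3 + 9×3 + 2×2 + 4×1 = 109
Uma: 4×4 + 16×0 + 6×1 + 9×2 + 2×4 + 4×4 = 64
Priya: 4×3 + 16×1 + 6×4 + 9×4 + 2×3 + 4×0 = 94
Carla: 4×0 + 16×2 + 6×2 + 9×1 + 2×1 + 4×2 = 63
Dev: 4×1 + 16×4 + 6×0 + 9×0 + 2×0 + 4×3 = 80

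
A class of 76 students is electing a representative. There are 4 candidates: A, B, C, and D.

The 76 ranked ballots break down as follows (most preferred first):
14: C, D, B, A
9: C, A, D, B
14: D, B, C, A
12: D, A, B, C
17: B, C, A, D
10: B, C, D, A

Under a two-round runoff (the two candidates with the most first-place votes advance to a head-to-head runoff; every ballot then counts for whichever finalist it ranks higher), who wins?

Round 1 first-place votes: A 0, B 27, C 23, D 26. B and D advance.
Runoff: B is ranked above D on 27 ballots, D above B on 49.

D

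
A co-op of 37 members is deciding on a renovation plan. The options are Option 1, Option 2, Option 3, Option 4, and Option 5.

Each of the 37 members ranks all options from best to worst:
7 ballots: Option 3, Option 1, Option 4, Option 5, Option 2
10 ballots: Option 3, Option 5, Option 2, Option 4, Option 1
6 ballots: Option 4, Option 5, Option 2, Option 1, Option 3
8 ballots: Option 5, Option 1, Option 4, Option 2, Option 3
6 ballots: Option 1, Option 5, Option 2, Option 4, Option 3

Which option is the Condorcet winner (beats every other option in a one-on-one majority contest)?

Option 5 vs Option 1: 24–13
Option 5 vs Option 2: 37–0
Option 5 vs Option 3: 20–17
Option 5 vs Option 4: 24–13
Option 5 beats every other option.

Option 5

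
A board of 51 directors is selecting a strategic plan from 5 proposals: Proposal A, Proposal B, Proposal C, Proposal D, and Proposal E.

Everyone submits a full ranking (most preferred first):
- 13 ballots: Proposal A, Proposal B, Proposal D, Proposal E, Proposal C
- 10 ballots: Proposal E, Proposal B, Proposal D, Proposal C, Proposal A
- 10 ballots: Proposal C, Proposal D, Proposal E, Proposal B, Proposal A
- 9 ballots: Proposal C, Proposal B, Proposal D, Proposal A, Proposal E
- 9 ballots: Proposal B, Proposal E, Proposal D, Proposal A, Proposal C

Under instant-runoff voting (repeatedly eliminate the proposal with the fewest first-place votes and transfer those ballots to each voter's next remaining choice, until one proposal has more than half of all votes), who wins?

Proposal E

Round 1: Proposal A 13, Proposal B 9, Proposal C 19, Proposal D 0, Proposal E 10. Proposal D eliminated.
Round 2: Proposal A 13, Proposal B 9, Proposal C 19, Proposal E 10. Proposal B eliminated.
Round 3: Proposal A 13, Proposal C 19, Proposal E 19. Proposal A eliminated.
Round 4: Proposal C 19, Proposal E 32. Proposal E has a majority (≥26).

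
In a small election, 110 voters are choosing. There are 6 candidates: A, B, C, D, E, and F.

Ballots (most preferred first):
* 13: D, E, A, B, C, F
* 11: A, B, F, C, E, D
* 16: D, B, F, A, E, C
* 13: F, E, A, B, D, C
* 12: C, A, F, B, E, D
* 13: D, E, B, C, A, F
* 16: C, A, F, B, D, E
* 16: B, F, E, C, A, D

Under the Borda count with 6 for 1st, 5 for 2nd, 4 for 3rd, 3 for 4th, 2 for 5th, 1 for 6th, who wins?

B

A: 13×4 + 11×6 + 16×3 + 13×4 + 12×5 + 13×2 + 16×5 + 16×2 = 416
B: 13×3 + 11×5 + 16×5 + 13×3 + 12×3 + 13×4 + 16×3 + 16×6 = 445
C: 13×2 + 11×3 + 16×1 + 13×1 + 12×6 + 13×3 + 16×6 + 16×3 = 343
D: 13×6 + 11×1 + 16×6 + 13×2 + 12×1 + 13×6 + 16×2 + 16×1 = 349
E: 13×5 + 11×2 + 16×2 + 13×5 + 12×2 + 13×5 + 16×1 + 16×4 = 353
F: 13×1 + 11×4 + 16×4 + 13×6 + 12×4 + 13×1 + 16×4 + 16×5 = 404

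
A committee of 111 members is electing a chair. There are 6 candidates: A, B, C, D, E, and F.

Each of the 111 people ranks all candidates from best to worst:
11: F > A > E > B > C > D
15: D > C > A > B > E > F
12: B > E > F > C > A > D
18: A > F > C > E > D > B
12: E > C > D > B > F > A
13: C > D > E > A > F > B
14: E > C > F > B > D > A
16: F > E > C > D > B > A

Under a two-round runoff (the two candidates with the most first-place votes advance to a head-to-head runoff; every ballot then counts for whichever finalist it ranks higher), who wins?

E

Round 1 first-place votes: A 18, B 12, C 13, D 15, E 26, F 27. F and E advance.
Runoff: F is ranked above E on 45 ballots, E above F on 66.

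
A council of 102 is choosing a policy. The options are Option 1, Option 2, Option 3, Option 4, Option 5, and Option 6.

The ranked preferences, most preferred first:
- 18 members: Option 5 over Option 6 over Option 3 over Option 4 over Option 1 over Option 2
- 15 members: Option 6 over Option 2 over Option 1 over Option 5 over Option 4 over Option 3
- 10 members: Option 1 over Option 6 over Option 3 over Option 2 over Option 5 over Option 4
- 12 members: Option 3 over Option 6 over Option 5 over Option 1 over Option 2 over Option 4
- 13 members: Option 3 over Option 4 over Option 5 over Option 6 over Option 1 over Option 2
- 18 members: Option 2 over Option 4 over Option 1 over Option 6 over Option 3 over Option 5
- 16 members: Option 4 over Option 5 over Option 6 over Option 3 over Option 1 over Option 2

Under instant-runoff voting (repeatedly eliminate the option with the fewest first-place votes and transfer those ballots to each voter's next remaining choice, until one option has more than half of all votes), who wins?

Option 6

Round 1: Option 1 10, Option 2 18, Option 3 25, Option 4 16, Option 5 18, Option 6 15. Option 1 eliminated.
Round 2: Option 2 18, Option 3 25, Option 4 16, Option 5 18, Option 6 25. Option 4 eliminated.
Round 3: Option 2 18, Option 3 25, Option 5 34, Option 6 25. Option 2 eliminated.
Round 4: Option 3 25, Option 5 34, Option 6 43. Option 3 eliminated.
Round 5: Option 5 47, Option 6 55. Option 6 has a majority (≥52).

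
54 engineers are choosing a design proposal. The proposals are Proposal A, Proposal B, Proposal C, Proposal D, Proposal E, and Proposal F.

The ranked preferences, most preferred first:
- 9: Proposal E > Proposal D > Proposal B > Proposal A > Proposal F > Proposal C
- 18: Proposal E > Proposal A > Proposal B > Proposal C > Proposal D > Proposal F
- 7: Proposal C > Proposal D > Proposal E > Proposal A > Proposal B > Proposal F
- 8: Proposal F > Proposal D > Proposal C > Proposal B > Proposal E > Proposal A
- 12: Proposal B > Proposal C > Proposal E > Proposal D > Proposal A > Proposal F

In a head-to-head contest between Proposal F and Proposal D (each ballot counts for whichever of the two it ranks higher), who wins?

Proposal F is ranked above Proposal D on 8 ballots; Proposal D above Proposal F on 46.

Proposal D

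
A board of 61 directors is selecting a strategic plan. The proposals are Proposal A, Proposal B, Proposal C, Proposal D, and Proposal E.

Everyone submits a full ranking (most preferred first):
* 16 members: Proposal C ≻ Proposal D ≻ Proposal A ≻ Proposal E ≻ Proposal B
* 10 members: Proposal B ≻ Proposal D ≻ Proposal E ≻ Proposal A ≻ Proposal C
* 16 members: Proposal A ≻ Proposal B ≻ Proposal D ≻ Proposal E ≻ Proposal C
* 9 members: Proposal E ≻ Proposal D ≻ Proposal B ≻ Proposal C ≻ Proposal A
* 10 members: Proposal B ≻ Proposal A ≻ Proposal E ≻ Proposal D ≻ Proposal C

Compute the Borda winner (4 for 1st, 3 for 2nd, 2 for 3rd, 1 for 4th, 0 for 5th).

Proposal A: 16×2 + 10×1 + 16×4 + 9×0 + 10×3 = 136
Proposal B: 16×0 + 10×4 + 16×3 + 9×2 + 10×4 = 146
Proposal C: 16×4 + 10×0 + 16×0 + 9×1 + 10×0 = 73
Proposal D: 16×3 + 10×3 + 16×2 + 9×3 + 10×1 = 147
Proposal E: 16×1 + 10×2 + 16×1 + 9×4 + 10×2 = 108

Proposal D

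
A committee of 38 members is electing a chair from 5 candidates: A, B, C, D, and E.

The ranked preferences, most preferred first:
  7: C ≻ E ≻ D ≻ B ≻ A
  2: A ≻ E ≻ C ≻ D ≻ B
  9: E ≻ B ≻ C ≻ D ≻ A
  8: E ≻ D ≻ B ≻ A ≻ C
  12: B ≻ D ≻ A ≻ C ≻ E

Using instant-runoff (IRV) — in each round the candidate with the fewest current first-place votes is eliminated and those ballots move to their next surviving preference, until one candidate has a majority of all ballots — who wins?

E

Round 1: A 2, B 12, C 7, D 0, E 17. D eliminated.
Round 2: A 2, B 12, C 7, E 17. A eliminated.
Round 3: B 12, C 7, E 19. C eliminated.
Round 4: B 12, E 26. E has a majority (≥20).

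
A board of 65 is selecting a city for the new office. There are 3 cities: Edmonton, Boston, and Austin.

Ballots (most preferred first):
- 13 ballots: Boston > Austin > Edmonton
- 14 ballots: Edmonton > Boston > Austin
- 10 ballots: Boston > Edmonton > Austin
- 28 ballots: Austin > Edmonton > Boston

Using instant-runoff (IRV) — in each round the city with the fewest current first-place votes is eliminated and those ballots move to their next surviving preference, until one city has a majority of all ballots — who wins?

Round 1: Edmonton 14, Boston 23, Austin 28. Edmonton eliminated.
Round 2: Boston 37, Austin 28. Boston has a majority (≥33).

Boston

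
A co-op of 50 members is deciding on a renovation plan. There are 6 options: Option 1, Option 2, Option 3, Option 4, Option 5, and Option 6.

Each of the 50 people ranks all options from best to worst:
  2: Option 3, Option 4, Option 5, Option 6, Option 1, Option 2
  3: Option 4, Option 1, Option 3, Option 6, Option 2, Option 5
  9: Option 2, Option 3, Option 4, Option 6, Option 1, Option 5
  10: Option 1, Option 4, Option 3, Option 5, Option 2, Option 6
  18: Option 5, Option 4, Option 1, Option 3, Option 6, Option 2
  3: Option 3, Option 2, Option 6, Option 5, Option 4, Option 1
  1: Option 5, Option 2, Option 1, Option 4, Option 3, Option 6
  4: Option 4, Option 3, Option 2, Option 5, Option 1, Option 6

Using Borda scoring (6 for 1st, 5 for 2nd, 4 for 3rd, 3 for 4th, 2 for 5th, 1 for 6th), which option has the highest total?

Option 1: 2×2 + 3×5 + 9×2 + 10×6 + 18×4 + 3×1 + 1×4 + 4×2 = 184
Option 2: 2×1 + 3×2 + 9×6 + 10×2 + 18×1 + 3×5 + 1×5 + 4×4 = 136
Option 3: 2×6 + 3×4 + 9×5 + 10×4 + 18×3 + 3×6 + 1×2 + 4×5 = 203
Option 4: 2×5 + 3×6 + 9×4 + 10×5 + 18×5 + 3×2 + 1×3 + 4×6 = 237
Option 5: 2×4 + 3×1 + 9×1 + 10×3 + 18×6 + 3×3 + 1×6 + 4×3 = 185
Option 6: 2×3 + 3×3 + 9×3 + 10×1 + 18×2 + 3×4 + 1×1 + 4×1 = 105

Option 4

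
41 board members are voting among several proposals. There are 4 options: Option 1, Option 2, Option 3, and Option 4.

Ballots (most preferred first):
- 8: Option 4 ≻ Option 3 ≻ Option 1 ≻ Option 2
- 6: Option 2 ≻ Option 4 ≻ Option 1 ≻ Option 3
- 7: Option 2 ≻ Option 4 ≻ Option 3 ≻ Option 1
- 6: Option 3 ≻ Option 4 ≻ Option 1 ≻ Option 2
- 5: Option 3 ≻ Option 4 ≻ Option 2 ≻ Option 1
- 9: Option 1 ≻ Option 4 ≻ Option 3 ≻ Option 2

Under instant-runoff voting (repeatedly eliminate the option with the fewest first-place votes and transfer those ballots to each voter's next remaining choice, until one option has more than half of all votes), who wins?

Round 1: Option 1 9, Option 2 13, Option 3 11, Option 4 8. Option 4 eliminated.
Round 2: Option 1 9, Option 2 13, Option 3 19. Option 1 eliminated.
Round 3: Option 2 13, Option 3 28. Option 3 has a majority (≥21).

Option 3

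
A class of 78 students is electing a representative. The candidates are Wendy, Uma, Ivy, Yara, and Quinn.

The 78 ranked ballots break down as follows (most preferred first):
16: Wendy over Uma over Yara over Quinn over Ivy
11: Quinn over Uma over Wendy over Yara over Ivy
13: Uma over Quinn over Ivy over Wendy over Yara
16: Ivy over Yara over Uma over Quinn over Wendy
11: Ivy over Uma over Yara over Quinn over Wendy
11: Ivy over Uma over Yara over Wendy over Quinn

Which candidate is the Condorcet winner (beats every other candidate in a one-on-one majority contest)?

Uma vs Wendy: 62–16
Uma vs Ivy: 40–38
Uma vs Yara: 62–16
Uma vs Quinn: 67–11
Uma beats every other candidate.

Uma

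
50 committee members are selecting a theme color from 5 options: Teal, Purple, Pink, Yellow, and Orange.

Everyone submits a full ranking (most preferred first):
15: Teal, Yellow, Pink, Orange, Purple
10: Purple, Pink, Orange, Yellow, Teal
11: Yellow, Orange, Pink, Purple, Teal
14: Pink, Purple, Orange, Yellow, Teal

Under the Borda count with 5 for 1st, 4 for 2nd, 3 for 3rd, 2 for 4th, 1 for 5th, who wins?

Teal: 15×5 + 10×1 + 11×1 + 14×1 = 110
Purple: 15×1 + 10×5 + 11×2 + 14×4 = 143
Pink: 15×3 + 10×4 + 11×3 + 14×5 = 188
Yellow: 15×4 + 10×2 + 11×5 + 14×2 = 163
Orange: 15×2 + 10×3 + 11×4 + 14×3 = 146

Pink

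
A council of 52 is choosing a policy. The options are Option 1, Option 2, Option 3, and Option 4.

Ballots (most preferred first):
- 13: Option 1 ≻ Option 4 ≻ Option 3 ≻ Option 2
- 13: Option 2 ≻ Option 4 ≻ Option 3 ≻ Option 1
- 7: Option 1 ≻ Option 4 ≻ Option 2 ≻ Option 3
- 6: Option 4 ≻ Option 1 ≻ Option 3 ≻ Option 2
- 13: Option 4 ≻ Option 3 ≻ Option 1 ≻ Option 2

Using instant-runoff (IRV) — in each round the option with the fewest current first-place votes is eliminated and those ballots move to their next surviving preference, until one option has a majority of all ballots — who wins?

Round 1: Option 1 20, Option 2 13, Option 3 0, Option 4 19. Option 3 eliminated.
Round 2: Option 1 20, Option 2 13, Option 4 19. Option 2 eliminated.
Round 3: Option 1 20, Option 4 32. Option 4 has a majority (≥27).

Option 4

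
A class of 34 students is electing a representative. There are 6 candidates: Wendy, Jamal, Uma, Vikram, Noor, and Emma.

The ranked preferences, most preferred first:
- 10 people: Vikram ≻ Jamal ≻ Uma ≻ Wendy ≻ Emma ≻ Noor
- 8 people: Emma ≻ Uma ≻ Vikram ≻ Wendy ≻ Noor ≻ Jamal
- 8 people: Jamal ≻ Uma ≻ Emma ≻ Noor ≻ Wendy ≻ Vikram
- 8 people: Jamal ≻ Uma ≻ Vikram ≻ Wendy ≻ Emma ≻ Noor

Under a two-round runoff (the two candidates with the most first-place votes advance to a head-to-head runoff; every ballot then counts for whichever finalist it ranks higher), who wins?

Vikram

Round 1 first-place votes: Wendy 0, Jamal 16, Uma 0, Vikram 10, Noor 0, Emma 8. Jamal and Vikram advance.
Runoff: Jamal is ranked above Vikram on 16 ballots, Vikram above Jamal on 18.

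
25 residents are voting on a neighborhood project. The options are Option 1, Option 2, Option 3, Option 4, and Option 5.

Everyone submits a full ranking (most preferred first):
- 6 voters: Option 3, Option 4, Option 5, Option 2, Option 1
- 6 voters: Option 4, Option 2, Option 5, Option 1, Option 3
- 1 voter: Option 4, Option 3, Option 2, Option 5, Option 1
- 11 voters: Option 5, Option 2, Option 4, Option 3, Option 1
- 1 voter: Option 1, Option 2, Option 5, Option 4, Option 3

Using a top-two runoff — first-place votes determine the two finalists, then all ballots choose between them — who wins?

Option 4

Round 1 first-place votes: Option 1 1, Option 2 0, Option 3 6, Option 4 7, Option 5 11. Option 5 and Option 4 advance.
Runoff: Option 5 is ranked above Option 4 on 12 ballots, Option 4 above Option 5 on 13.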